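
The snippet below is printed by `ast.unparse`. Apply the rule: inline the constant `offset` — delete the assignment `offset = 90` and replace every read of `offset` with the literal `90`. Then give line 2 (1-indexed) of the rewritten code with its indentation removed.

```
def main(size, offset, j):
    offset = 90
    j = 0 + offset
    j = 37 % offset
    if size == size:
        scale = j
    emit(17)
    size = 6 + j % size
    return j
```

j = 0 + 90

Transformed code:
def main(size, offset, j):
    j = 0 + 90
    j = 37 % 90
    if size == size:
        scale = j
    emit(17)
    size = 6 + j % size
    return j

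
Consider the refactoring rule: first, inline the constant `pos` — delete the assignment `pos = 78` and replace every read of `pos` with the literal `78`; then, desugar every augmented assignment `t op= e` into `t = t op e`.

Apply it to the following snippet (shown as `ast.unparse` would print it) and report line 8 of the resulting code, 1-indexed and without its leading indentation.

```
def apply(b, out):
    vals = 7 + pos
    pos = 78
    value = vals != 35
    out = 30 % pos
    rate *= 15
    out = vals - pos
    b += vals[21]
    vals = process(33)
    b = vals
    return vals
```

vals = process(33)

Transformed code:
def apply(b, out):
    vals = 7 + 78
    value = vals != 35
    out = 30 % 78
    rate = rate * 15
    out = vals - 78
    b = b + vals[21]
    vals = process(33)
    b = vals
    return vals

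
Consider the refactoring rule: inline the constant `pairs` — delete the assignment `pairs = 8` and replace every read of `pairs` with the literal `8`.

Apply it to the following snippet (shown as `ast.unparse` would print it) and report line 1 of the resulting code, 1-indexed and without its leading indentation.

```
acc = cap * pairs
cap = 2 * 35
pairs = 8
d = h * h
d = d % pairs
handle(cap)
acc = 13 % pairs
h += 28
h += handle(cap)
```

acc = cap * 8

Transformed code:
acc = cap * 8
cap = 2 * 35
d = h * h
d = d % 8
handle(cap)
acc = 13 % 8
h += 28
h += handle(cap)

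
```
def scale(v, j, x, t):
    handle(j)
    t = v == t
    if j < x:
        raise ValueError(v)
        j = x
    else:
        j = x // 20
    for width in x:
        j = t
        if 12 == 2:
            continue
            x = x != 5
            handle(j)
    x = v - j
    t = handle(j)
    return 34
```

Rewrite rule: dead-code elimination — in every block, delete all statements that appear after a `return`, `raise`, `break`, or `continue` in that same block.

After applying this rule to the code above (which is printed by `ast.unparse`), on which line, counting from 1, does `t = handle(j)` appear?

Transformed code:
def scale(v, j, x, t):
    handle(j)
    t = v == t
    if j < x:
        raise ValueError(v)
    else:
        j = x // 20
    for width in x:
        j = t
        if 12 == 2:
            continue
    x = v - j
    t = handle(j)
    return 34

13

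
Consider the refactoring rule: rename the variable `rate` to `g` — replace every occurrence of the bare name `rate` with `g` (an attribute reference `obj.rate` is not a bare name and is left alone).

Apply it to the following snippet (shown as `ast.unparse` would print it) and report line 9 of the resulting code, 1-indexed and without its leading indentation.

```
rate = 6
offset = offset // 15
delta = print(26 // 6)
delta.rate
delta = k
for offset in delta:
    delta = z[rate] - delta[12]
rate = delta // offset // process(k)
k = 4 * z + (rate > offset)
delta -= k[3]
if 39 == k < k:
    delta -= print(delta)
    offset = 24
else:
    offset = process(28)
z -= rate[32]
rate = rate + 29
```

Transformed code:
g = 6
offset = offset // 15
delta = print(26 // 6)
delta.rate
delta = k
for offset in delta:
    delta = z[g] - delta[12]
g = delta // offset // process(k)
k = 4 * z + (g > offset)
delta -= k[3]
if 39 == k < k:
    delta -= print(delta)
    offset = 24
else:
    offset = process(28)
z -= g[32]
g = g + 29

k = 4 * z + (g > offset)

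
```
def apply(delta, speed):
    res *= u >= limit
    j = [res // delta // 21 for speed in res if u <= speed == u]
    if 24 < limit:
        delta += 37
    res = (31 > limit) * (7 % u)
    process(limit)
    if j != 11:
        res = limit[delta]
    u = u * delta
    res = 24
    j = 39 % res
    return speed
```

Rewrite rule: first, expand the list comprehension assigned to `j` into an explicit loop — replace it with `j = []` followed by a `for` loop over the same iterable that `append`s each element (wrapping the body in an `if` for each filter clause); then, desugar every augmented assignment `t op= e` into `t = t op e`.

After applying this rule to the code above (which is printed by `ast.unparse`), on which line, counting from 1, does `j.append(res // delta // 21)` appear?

Transformed code:
def apply(delta, speed):
    res = res * (u >= limit)
    j = []
    for speed in res:
        if u <= speed == u:
            j.append(res // delta // 21)
    if 24 < limit:
        delta = delta + 37
    res = (31 > limit) * (7 % u)
    process(limit)
    if j != 11:
        res = limit[delta]
    u = u * delta
    res = 24
    j = 39 % res
    return speed

6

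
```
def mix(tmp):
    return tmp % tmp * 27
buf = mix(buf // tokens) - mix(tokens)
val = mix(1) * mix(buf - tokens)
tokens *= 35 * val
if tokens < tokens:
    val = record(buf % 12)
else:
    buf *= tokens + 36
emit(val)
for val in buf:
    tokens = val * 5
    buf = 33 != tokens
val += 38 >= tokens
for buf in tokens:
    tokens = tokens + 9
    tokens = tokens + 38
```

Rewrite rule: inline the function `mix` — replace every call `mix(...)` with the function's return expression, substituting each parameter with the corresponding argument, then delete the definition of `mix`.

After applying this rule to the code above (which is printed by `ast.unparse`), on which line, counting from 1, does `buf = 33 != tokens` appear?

11

Transformed code:
buf = buf // tokens % (buf // tokens) * 27 - tokens % tokens * 27
val = 1 % 1 * 27 * ((buf - tokens) % (buf - tokens) * 27)
tokens *= 35 * val
if tokens < tokens:
    val = record(buf % 12)
else:
    buf *= tokens + 36
emit(val)
for val in buf:
    tokens = val * 5
    buf = 33 != tokens
val += 38 >= tokens
for buf in tokens:
    tokens = tokens + 9
    tokens = tokens + 38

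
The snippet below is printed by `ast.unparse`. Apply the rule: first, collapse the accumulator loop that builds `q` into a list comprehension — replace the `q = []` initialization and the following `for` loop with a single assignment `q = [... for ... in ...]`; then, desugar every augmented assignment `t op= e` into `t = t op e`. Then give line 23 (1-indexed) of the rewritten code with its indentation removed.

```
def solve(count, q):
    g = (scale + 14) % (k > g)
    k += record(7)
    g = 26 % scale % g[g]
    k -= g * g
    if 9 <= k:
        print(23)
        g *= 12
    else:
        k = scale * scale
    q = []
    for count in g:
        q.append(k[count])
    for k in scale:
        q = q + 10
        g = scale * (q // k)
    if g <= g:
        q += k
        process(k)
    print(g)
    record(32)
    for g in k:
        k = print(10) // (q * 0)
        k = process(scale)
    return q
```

Transformed code:
def solve(count, q):
    g = (scale + 14) % (k > g)
    k = k + record(7)
    g = 26 % scale % g[g]
    k = k - g * g
    if 9 <= k:
        print(23)
        g = g * 12
    else:
        k = scale * scale
    q = [k[count] for count in g]
    for k in scale:
        q = q + 10
        g = scale * (q // k)
    if g <= g:
        q = q + k
        process(k)
    print(g)
    record(32)
    for g in k:
        k = print(10) // (q * 0)
        k = process(scale)
    return q

return q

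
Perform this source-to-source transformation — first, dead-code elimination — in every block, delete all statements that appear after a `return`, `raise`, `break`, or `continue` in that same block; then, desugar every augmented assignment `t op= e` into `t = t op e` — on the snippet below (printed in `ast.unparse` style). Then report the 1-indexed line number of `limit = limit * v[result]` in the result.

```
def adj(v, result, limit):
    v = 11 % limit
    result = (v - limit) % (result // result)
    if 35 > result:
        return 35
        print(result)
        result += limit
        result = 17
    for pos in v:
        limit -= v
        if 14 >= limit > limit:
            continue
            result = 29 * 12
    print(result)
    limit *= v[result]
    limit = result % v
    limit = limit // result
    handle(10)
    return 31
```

11

Transformed code:
def adj(v, result, limit):
    v = 11 % limit
    result = (v - limit) % (result // result)
    if 35 > result:
        return 35
    for pos in v:
        limit = limit - v
        if 14 >= limit > limit:
            continue
    print(result)
    limit = limit * v[result]
    limit = result % v
    limit = limit // result
    handle(10)
    return 31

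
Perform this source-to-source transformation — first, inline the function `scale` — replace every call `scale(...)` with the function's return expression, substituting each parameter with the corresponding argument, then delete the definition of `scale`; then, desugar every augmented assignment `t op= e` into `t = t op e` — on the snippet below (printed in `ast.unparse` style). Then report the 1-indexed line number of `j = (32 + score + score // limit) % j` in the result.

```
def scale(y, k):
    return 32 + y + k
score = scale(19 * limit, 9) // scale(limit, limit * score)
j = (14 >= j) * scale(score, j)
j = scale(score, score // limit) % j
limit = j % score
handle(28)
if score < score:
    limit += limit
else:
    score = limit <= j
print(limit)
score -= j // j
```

Transformed code:
score = (32 + 19 * limit + 9) // (32 + limit + limit * score)
j = (14 >= j) * (32 + score + j)
j = (32 + score + score // limit) % j
limit = j % score
handle(28)
if score < score:
    limit = limit + limit
else:
    score = limit <= j
print(limit)
score = score - j // j

3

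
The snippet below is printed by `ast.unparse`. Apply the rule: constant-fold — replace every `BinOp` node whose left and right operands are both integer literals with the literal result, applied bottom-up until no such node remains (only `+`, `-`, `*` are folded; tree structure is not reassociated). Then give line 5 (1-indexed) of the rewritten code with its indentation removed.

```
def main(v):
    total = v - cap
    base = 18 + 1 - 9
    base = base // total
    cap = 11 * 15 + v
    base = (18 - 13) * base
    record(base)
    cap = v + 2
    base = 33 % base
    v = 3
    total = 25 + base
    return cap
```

Transformed code:
def main(v):
    total = v - cap
    base = 10
    base = base // total
    cap = 165 + v
    base = 5 * base
    record(base)
    cap = v + 2
    base = 33 % base
    v = 3
    total = 25 + base
    return cap

cap = 165 + v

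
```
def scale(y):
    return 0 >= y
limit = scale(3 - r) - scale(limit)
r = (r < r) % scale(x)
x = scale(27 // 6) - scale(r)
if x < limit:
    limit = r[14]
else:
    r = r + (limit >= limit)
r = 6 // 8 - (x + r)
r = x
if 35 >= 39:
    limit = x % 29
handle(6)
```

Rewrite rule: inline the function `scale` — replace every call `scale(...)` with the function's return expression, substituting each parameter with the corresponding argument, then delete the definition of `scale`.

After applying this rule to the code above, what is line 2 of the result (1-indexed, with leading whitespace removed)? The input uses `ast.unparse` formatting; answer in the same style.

r = (r < r) % (0 >= x)

Transformed code:
limit = (0 >= 3 - r) - (0 >= limit)
r = (r < r) % (0 >= x)
x = (0 >= 27 // 6) - (0 >= r)
if x < limit:
    limit = r[14]
else:
    r = r + (limit >= limit)
r = 6 // 8 - (x + r)
r = x
if 35 >= 39:
    limit = x % 29
handle(6)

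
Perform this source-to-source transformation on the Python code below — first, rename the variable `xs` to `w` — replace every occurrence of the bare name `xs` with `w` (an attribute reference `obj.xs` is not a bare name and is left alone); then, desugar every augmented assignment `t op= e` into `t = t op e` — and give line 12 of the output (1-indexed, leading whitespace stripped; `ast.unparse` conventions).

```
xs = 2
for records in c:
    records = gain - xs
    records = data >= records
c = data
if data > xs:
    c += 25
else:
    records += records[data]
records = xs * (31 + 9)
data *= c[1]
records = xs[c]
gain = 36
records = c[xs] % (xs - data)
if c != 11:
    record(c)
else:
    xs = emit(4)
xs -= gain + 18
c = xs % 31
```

Transformed code:
w = 2
for records in c:
    records = gain - w
    records = data >= records
c = data
if data > w:
    c = c + 25
else:
    records = records + records[data]
records = w * (31 + 9)
data = data * c[1]
records = w[c]
gain = 36
records = c[w] % (w - data)
if c != 11:
    record(c)
else:
    w = emit(4)
w = w - (gain + 18)
c = w % 31

records = w[c]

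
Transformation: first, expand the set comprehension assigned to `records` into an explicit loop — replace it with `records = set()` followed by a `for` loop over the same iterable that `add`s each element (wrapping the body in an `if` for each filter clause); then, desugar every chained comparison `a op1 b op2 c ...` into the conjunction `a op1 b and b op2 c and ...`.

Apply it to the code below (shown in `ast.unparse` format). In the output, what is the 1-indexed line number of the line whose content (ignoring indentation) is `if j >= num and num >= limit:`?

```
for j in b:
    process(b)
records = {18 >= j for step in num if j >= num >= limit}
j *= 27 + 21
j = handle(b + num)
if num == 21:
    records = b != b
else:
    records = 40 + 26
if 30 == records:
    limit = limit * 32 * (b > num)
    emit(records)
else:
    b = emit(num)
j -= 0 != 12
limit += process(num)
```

Transformed code:
for j in b:
    process(b)
records = set()
for step in num:
    if j >= num and num >= limit:
        records.add(18 >= j)
j *= 27 + 21
j = handle(b + num)
if num == 21:
    records = b != b
else:
    records = 40 + 26
if 30 == records:
    limit = limit * 32 * (b > num)
    emit(records)
else:
    b = emit(num)
j -= 0 != 12
limit += process(num)

5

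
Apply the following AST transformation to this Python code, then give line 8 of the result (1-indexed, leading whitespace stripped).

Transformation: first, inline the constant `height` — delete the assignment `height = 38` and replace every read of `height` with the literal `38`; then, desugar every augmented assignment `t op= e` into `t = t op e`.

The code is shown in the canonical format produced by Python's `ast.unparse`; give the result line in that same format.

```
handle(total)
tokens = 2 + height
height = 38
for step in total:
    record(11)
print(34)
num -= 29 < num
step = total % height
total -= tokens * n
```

Transformed code:
handle(total)
tokens = 2 + 38
for step in total:
    record(11)
print(34)
num = num - (29 < num)
step = total % 38
total = total - tokens * n

total = total - tokens * n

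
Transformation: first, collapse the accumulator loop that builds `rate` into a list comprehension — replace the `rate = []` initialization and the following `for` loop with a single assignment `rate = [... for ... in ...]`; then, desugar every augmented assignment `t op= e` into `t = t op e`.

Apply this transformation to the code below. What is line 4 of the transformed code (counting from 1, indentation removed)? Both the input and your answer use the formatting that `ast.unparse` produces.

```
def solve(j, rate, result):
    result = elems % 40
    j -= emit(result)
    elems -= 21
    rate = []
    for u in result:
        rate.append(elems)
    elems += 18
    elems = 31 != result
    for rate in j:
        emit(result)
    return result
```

elems = elems - 21

Transformed code:
def solve(j, rate, result):
    result = elems % 40
    j = j - emit(result)
    elems = elems - 21
    rate = [elems for u in result]
    elems = elems + 18
    elems = 31 != result
    for rate in j:
        emit(result)
    return result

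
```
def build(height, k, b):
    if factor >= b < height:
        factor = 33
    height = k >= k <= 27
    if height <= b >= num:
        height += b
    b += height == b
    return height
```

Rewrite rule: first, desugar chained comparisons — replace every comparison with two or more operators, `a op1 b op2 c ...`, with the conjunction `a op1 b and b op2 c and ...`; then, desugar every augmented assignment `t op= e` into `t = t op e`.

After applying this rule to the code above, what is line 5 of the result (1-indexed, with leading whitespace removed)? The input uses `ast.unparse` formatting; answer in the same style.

Transformed code:
def build(height, k, b):
    if factor >= b and b < height:
        factor = 33
    height = k >= k and k <= 27
    if height <= b and b >= num:
        height = height + b
    b = b + (height == b)
    return height

if height <= b and b >= num:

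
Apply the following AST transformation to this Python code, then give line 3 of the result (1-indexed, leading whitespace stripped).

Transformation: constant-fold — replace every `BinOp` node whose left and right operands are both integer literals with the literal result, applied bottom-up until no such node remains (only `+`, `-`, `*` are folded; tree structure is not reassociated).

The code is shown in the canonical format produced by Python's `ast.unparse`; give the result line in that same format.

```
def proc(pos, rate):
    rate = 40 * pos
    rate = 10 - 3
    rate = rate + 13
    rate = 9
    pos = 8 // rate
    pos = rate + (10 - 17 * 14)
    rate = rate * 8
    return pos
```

Transformed code:
def proc(pos, rate):
    rate = 40 * pos
    rate = 7
    rate = rate + 13
    rate = 9
    pos = 8 // rate
    pos = rate + -228
    rate = rate * 8
    return pos

rate = 7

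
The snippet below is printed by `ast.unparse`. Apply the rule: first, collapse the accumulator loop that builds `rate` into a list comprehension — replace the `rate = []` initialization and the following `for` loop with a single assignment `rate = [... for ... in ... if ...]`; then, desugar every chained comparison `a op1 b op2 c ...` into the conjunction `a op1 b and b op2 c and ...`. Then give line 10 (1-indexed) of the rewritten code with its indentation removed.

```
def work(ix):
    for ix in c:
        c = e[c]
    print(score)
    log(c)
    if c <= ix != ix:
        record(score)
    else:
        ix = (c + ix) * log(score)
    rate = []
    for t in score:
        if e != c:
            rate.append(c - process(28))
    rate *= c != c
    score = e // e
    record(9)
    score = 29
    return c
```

Transformed code:
def work(ix):
    for ix in c:
        c = e[c]
    print(score)
    log(c)
    if c <= ix and ix != ix:
        record(score)
    else:
        ix = (c + ix) * log(score)
    rate = [c - process(28) for t in score if e != c]
    rate *= c != c
    score = e // e
    record(9)
    score = 29
    return c

rate = [c - process(28) for t in score if e != c]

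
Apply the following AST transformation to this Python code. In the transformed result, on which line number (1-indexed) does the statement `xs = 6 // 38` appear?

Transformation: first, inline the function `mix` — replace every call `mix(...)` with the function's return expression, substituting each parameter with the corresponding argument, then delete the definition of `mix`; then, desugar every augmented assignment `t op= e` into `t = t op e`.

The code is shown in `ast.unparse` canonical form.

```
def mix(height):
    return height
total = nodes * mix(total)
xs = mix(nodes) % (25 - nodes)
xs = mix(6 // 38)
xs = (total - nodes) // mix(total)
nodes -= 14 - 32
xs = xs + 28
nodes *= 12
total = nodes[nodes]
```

3

Transformed code:
total = nodes * total
xs = nodes % (25 - nodes)
xs = 6 // 38
xs = (total - nodes) // total
nodes = nodes - (14 - 32)
xs = xs + 28
nodes = nodes * 12
total = nodes[nodes]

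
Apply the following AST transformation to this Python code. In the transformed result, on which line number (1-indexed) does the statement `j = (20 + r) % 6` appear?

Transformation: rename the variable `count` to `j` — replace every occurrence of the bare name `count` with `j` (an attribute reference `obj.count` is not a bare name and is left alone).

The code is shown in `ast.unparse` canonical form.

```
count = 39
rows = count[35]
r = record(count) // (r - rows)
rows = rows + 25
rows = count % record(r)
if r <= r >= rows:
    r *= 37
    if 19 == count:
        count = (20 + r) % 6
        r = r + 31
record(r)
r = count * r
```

Transformed code:
j = 39
rows = j[35]
r = record(j) // (r - rows)
rows = rows + 25
rows = j % record(r)
if r <= r >= rows:
    r *= 37
    if 19 == j:
        j = (20 + r) % 6
        r = r + 31
record(r)
r = j * r

9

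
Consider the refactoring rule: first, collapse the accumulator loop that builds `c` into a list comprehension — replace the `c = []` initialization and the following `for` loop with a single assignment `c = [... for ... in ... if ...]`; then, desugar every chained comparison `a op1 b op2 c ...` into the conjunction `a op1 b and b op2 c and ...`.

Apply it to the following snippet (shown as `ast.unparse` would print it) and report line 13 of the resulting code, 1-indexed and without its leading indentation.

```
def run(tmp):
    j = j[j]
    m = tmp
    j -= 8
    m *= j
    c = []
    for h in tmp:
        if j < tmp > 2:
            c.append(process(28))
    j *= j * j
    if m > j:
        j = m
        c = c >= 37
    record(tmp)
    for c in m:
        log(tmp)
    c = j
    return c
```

Transformed code:
def run(tmp):
    j = j[j]
    m = tmp
    j -= 8
    m *= j
    c = [process(28) for h in tmp if j < tmp and tmp > 2]
    j *= j * j
    if m > j:
        j = m
        c = c >= 37
    record(tmp)
    for c in m:
        log(tmp)
    c = j
    return c

log(tmp)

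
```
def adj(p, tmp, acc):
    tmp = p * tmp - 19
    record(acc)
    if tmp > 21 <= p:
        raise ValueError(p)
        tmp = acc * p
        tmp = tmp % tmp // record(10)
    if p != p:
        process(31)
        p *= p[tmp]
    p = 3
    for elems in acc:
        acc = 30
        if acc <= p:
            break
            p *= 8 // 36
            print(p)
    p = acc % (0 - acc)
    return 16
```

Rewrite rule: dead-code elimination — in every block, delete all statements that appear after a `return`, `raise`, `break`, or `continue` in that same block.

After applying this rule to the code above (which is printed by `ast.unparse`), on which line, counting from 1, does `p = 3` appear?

Transformed code:
def adj(p, tmp, acc):
    tmp = p * tmp - 19
    record(acc)
    if tmp > 21 <= p:
        raise ValueError(p)
    if p != p:
        process(31)
        p *= p[tmp]
    p = 3
    for elems in acc:
        acc = 30
        if acc <= p:
            break
    p = acc % (0 - acc)
    return 16

9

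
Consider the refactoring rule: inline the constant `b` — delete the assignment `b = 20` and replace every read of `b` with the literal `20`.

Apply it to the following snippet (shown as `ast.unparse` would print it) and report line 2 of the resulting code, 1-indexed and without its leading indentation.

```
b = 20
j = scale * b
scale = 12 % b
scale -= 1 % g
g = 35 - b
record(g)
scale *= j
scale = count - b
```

scale = 12 % 20

Transformed code:
j = scale * 20
scale = 12 % 20
scale -= 1 % g
g = 35 - 20
record(g)
scale *= j
scale = count - 20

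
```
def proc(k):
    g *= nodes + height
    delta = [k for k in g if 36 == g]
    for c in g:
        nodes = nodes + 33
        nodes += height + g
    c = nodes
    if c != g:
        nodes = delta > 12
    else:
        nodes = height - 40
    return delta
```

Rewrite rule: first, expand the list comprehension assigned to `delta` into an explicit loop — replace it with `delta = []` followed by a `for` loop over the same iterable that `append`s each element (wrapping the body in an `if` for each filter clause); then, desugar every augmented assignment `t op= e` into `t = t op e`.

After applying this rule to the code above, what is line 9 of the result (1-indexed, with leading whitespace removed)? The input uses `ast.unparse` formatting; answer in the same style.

nodes = nodes + (height + g)

Transformed code:
def proc(k):
    g = g * (nodes + height)
    delta = []
    for k in g:
        if 36 == g:
            delta.append(k)
    for c in g:
        nodes = nodes + 33
        nodes = nodes + (height + g)
    c = nodes
    if c != g:
        nodes = delta > 12
    else:
        nodes = height - 40
    return delta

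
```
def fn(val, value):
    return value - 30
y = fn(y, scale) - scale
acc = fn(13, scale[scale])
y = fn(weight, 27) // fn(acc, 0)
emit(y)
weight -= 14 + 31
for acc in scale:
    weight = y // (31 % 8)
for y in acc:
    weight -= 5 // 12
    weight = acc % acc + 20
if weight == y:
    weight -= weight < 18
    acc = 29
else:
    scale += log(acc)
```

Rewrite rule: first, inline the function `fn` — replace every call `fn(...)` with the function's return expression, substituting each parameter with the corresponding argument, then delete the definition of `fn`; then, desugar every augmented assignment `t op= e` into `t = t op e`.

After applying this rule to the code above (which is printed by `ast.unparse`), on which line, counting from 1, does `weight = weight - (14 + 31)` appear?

5

Transformed code:
y = scale - 30 - scale
acc = scale[scale] - 30
y = (27 - 30) // (0 - 30)
emit(y)
weight = weight - (14 + 31)
for acc in scale:
    weight = y // (31 % 8)
for y in acc:
    weight = weight - 5 // 12
    weight = acc % acc + 20
if weight == y:
    weight = weight - (weight < 18)
    acc = 29
else:
    scale = scale + log(acc)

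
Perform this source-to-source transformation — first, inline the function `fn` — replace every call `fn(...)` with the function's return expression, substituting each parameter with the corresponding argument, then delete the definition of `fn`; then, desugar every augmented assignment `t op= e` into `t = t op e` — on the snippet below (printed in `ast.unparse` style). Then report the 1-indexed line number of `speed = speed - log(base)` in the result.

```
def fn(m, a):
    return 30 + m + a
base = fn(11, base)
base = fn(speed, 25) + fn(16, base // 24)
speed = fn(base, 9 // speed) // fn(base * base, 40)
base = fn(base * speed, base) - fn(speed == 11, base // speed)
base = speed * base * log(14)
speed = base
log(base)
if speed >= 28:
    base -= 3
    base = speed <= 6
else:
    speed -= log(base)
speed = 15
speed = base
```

Transformed code:
base = 30 + 11 + base
base = 30 + speed + 25 + (30 + 16 + base // 24)
speed = (30 + base + 9 // speed) // (30 + base * base + 40)
base = 30 + base * speed + base - (30 + (speed == 11) + base // speed)
base = speed * base * log(14)
speed = base
log(base)
if speed >= 28:
    base = base - 3
    base = speed <= 6
else:
    speed = speed - log(base)
speed = 15
speed = base

12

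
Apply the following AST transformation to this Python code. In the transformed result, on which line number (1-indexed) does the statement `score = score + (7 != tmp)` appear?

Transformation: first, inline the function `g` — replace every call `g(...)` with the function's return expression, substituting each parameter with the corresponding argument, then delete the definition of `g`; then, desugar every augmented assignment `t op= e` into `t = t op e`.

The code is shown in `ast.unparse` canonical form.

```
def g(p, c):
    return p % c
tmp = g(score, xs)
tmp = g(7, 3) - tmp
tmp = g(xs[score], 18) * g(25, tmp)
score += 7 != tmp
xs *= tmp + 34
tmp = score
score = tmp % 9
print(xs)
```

Transformed code:
tmp = score % xs
tmp = 7 % 3 - tmp
tmp = xs[score] % 18 * (25 % tmp)
score = score + (7 != tmp)
xs = xs * (tmp + 34)
tmp = score
score = tmp % 9
print(xs)

4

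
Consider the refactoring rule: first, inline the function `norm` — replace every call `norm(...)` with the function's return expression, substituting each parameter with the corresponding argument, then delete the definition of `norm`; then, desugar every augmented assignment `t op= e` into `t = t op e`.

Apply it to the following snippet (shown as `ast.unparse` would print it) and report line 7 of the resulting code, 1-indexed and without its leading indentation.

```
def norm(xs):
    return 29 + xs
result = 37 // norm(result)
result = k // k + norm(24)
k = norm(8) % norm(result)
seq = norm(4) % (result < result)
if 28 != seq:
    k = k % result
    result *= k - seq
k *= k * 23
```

result = result * (k - seq)

Transformed code:
result = 37 // (29 + result)
result = k // k + (29 + 24)
k = (29 + 8) % (29 + result)
seq = (29 + 4) % (result < result)
if 28 != seq:
    k = k % result
    result = result * (k - seq)
k = k * (k * 23)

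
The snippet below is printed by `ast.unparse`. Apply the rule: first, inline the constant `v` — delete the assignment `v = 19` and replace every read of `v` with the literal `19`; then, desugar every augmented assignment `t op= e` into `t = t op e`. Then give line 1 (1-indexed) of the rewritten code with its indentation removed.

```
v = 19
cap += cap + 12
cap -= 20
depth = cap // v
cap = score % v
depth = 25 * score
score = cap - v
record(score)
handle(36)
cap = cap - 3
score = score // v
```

Transformed code:
cap = cap + (cap + 12)
cap = cap - 20
depth = cap // 19
cap = score % 19
depth = 25 * score
score = cap - 19
record(score)
handle(36)
cap = cap - 3
score = score // 19

cap = cap + (cap + 12)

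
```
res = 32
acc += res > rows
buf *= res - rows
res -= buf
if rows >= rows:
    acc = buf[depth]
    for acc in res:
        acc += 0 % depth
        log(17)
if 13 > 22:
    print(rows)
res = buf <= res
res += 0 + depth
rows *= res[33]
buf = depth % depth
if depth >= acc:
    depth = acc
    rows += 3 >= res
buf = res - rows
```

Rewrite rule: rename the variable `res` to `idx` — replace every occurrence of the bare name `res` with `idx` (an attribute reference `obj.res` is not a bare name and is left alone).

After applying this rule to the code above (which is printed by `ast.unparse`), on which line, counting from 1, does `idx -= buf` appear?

Transformed code:
idx = 32
acc += idx > rows
buf *= idx - rows
idx -= buf
if rows >= rows:
    acc = buf[depth]
    for acc in idx:
        acc += 0 % depth
        log(17)
if 13 > 22:
    print(rows)
idx = buf <= idx
idx += 0 + depth
rows *= idx[33]
buf = depth % depth
if depth >= acc:
    depth = acc
    rows += 3 >= idx
buf = idx - rows

4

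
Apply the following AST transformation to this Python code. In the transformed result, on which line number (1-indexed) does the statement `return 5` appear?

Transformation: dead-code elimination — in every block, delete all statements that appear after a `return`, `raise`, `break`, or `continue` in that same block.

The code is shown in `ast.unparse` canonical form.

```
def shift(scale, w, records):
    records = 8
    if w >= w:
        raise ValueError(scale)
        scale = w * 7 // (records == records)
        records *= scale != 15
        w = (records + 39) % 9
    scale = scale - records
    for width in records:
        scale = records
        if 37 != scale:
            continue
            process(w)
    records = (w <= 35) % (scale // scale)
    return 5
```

11

Transformed code:
def shift(scale, w, records):
    records = 8
    if w >= w:
        raise ValueError(scale)
    scale = scale - records
    for width in records:
        scale = records
        if 37 != scale:
            continue
    records = (w <= 35) % (scale // scale)
    return 5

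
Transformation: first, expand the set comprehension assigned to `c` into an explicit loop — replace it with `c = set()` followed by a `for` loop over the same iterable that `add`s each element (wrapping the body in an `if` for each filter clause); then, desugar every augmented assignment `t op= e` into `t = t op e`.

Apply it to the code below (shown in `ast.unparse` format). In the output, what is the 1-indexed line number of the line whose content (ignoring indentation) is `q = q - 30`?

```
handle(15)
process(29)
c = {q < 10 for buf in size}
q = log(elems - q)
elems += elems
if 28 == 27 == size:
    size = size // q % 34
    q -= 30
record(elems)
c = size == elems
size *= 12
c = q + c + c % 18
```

10

Transformed code:
handle(15)
process(29)
c = set()
for buf in size:
    c.add(q < 10)
q = log(elems - q)
elems = elems + elems
if 28 == 27 == size:
    size = size // q % 34
    q = q - 30
record(elems)
c = size == elems
size = size * 12
c = q + c + c % 18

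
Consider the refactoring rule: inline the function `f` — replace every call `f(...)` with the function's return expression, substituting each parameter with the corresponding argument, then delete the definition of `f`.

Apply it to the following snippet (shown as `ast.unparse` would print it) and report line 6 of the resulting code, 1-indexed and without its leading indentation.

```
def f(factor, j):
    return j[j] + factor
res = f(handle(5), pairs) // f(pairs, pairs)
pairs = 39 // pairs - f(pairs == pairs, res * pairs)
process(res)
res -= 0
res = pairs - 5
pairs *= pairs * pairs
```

Transformed code:
res = (pairs[pairs] + handle(5)) // (pairs[pairs] + pairs)
pairs = 39 // pairs - ((res * pairs)[res * pairs] + (pairs == pairs))
process(res)
res -= 0
res = pairs - 5
pairs *= pairs * pairs

pairs *= pairs * pairs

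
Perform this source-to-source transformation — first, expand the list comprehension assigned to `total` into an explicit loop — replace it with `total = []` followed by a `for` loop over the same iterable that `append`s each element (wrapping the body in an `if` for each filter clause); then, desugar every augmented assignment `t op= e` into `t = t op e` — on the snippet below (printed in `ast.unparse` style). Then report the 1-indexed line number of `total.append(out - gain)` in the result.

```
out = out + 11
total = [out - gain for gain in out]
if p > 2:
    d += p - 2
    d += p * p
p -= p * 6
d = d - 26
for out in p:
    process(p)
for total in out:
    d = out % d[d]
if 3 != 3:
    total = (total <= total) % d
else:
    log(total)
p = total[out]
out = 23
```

4

Transformed code:
out = out + 11
total = []
for gain in out:
    total.append(out - gain)
if p > 2:
    d = d + (p - 2)
    d = d + p * p
p = p - p * 6
d = d - 26
for out in p:
    process(p)
for total in out:
    d = out % d[d]
if 3 != 3:
    total = (total <= total) % d
else:
    log(total)
p = total[out]
out = 23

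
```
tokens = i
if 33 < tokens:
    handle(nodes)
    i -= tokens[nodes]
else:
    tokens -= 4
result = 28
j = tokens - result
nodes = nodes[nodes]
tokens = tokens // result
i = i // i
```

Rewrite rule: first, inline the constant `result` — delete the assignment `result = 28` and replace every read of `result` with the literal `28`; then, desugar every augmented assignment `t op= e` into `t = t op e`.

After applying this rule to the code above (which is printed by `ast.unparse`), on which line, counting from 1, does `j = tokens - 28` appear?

Transformed code:
tokens = i
if 33 < tokens:
    handle(nodes)
    i = i - tokens[nodes]
else:
    tokens = tokens - 4
j = tokens - 28
nodes = nodes[nodes]
tokens = tokens // 28
i = i // i

7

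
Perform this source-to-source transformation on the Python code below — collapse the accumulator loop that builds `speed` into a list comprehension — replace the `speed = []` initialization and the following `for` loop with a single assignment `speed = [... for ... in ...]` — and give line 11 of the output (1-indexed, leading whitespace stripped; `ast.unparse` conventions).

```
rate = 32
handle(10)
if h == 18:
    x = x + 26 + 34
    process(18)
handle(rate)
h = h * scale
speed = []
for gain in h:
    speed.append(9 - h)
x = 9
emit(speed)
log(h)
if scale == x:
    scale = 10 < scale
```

log(h)

Transformed code:
rate = 32
handle(10)
if h == 18:
    x = x + 26 + 34
    process(18)
handle(rate)
h = h * scale
speed = [9 - h for gain in h]
x = 9
emit(speed)
log(h)
if scale == x:
    scale = 10 < scale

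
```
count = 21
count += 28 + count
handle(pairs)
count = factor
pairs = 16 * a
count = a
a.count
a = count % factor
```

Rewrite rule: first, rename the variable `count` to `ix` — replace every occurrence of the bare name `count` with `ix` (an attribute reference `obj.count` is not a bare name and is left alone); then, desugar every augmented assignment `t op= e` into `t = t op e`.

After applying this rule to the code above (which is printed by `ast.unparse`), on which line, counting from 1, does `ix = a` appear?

Transformed code:
ix = 21
ix = ix + (28 + ix)
handle(pairs)
ix = factor
pairs = 16 * a
ix = a
a.count
a = ix % factor

6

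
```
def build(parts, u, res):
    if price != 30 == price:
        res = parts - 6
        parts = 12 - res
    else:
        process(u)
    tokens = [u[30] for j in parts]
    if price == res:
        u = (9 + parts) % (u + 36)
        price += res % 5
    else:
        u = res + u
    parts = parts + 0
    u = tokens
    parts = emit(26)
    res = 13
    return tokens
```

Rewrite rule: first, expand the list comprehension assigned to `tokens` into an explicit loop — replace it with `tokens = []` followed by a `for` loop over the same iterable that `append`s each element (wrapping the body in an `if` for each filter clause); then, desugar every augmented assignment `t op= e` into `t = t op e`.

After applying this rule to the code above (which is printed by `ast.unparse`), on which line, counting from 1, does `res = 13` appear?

18

Transformed code:
def build(parts, u, res):
    if price != 30 == price:
        res = parts - 6
        parts = 12 - res
    else:
        process(u)
    tokens = []
    for j in parts:
        tokens.append(u[30])
    if price == res:
        u = (9 + parts) % (u + 36)
        price = price + res % 5
    else:
        u = res + u
    parts = parts + 0
    u = tokens
    parts = emit(26)
    res = 13
    return tokens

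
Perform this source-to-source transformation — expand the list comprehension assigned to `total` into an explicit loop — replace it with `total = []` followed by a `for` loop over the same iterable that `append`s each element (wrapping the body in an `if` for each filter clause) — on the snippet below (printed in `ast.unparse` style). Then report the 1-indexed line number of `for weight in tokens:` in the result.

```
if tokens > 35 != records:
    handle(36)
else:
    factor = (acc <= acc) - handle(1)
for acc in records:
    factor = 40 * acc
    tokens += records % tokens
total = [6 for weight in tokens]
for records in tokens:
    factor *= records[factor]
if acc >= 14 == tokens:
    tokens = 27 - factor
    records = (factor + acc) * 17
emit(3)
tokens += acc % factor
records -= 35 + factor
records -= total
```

9

Transformed code:
if tokens > 35 != records:
    handle(36)
else:
    factor = (acc <= acc) - handle(1)
for acc in records:
    factor = 40 * acc
    tokens += records % tokens
total = []
for weight in tokens:
    total.append(6)
for records in tokens:
    factor *= records[factor]
if acc >= 14 == tokens:
    tokens = 27 - factor
    records = (factor + acc) * 17
emit(3)
tokens += acc % factor
records -= 35 + factor
records -= total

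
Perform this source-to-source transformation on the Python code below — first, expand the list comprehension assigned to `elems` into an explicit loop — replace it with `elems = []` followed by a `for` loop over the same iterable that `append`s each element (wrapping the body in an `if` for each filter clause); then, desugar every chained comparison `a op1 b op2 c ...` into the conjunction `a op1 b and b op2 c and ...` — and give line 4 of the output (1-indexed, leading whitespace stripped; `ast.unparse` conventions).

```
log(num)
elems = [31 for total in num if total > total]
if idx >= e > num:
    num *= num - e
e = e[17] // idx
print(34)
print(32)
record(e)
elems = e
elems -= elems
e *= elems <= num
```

Transformed code:
log(num)
elems = []
for total in num:
    if total > total:
        elems.append(31)
if idx >= e and e > num:
    num *= num - e
e = e[17] // idx
print(34)
print(32)
record(e)
elems = e
elems -= elems
e *= elems <= num

if total > total:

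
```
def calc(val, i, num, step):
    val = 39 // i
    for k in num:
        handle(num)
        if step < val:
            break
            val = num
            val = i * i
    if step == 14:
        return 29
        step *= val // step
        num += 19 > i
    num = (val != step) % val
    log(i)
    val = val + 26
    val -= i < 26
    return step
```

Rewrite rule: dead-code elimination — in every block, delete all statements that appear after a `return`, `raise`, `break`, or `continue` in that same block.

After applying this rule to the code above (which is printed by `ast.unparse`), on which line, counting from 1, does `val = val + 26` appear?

Transformed code:
def calc(val, i, num, step):
    val = 39 // i
    for k in num:
        handle(num)
        if step < val:
            break
    if step == 14:
        return 29
    num = (val != step) % val
    log(i)
    val = val + 26
    val -= i < 26
    return step

11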